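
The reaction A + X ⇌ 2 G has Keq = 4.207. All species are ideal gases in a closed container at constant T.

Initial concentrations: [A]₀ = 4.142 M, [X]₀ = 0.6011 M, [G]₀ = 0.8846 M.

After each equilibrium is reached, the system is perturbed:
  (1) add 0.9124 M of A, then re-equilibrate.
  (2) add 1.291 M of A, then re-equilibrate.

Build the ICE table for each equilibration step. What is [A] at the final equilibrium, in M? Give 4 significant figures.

[A]_eq = 5.878 M

Q₀ = 0.3143 vs Keq = 4.207 ⇒ Q<K, forward
Step 1:
                  A         X         G
  init        4.142    0.6011    0.8846
  Δ         -0.4141   -0.4141    0.8281
  eq          3.728     0.187     1.713
  solve Keq expr → x = 0.4141; check Q = 4.207
Then add 0.9124 M of A.
Step 2:
                  A         X         G
  init         4.64     0.187     1.713
  Δ        -0.02644  -0.02644   0.05288
  eq          4.614    0.1606     1.766
  solve Keq expr → x = 0.02644; check Q = 4.207
Then add 1.291 M of A.
Step 3:
                  A         X         G
  init        5.905    0.1606     1.766
  Δ        -0.02678  -0.02678   0.05355
  eq          5.878    0.1338     1.819
  solve Keq expr → x = 0.02678; check Q = 4.207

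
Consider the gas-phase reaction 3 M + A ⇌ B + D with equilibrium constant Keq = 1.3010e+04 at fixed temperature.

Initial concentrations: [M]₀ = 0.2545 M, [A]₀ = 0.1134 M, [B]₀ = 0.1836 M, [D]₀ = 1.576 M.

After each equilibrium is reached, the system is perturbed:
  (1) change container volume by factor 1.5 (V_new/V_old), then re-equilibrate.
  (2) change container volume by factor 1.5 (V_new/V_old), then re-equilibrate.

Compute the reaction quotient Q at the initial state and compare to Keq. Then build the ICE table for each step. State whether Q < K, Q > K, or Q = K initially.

Q₀ = 154.8 vs Keq = 1.3010e+04 ⇒ Q<K, forward
Step 1:
                  M         A         B         D
  init       0.2545    0.1134    0.1836     1.576
  Δ         -0.1729  -0.05764   0.05764   0.05764
  eq        0.08159   0.05576    0.2412     1.634
  solve Keq expr → x = 0.05764; check Q = 1.3010e+04
Then change container volume by factor 1.5 (V_new/V_old).
Step 2:
                  M         A         B         D
  init       0.0544   0.03718    0.1608     1.089
  Δ         0.01348  0.004494 -0.004494 -0.004494
  eq        0.06788   0.04167    0.1563     1.085
  solve Keq expr → x = -0.004494; check Q = 1.3010e+04
Then change container volume by factor 1.5 (V_new/V_old).
Step 3:
                  M         A         B         D
  init      0.04525   0.02778    0.1042    0.7231
  Δ          0.0109  0.003634 -0.003634 -0.003634
  eq        0.05615   0.03141    0.1006    0.7194
  solve Keq expr → x = -0.003634; check Q = 1.3010e+04

Q₀ = 154.8; Q < K (proceeds forward)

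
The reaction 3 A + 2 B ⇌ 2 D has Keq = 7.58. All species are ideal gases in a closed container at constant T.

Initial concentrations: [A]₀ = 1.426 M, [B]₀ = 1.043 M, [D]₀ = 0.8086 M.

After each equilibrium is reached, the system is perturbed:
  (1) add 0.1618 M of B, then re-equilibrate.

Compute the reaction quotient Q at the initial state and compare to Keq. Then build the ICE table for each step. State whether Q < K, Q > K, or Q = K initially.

Q₀ = 0.2073 vs Keq = 7.58 ⇒ Q<K, forward
Step 1:
                  A         B         D
  Initial     1.426     1.043    0.8086
  Change    -0.6275   -0.4184    0.4184
  Equil      0.7985    0.6246     1.227
  solve Keq expr → x = 0.2092; check Q = 7.58
Then add 0.1618 M of B.
Step 2:
                  A         B         D
  Initial    0.7985    0.7864     1.227
  Change   -0.06834  -0.04556   0.04556
  Equil      0.7301    0.7409     1.273
  solve Keq expr → x = 0.02278; check Q = 7.58

Q₀ = 0.2073; Q < K (proceeds forward)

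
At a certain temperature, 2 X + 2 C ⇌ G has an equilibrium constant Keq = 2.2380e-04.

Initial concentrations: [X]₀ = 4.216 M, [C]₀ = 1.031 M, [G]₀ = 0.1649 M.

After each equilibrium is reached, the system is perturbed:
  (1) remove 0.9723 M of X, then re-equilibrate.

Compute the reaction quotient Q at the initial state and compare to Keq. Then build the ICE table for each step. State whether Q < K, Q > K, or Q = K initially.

Q₀ = 0.008728; Q > K (proceeds reverse)

Q₀ = 0.008728 vs Keq = 2.2380e-04 ⇒ Q>K, reverse
Step 1:
                  X         C         G
  I           4.216     1.031    0.1649
  C          0.3132    0.3132   -0.1566
  E           4.529     1.344  0.008295
  solve Keq expr → x = -0.1566; check Q = 2.2380e-04
Then remove 0.9723 M of X.
Step 2:
                  X         C         G
  I           3.557     1.344  0.008295
  C        0.006227  0.006227 -0.003114
  E           3.563      1.35  0.005182
  solve Keq expr → x = -0.003114; check Q = 2.2380e-04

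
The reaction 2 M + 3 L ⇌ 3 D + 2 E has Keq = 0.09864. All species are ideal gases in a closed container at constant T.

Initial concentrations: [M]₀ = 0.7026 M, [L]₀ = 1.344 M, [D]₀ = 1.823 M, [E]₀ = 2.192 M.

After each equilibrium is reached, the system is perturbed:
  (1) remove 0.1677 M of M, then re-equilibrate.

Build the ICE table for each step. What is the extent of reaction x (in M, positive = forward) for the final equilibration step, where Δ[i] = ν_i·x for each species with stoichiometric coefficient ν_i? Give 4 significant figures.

x = -0.0137 M

Q₀ = 24.29 vs Keq = 0.09864 ⇒ Q>K, reverse
Step 1:
                   M          L          D          E
  I           0.7026      1.344      1.823      2.192
  C           0.6054     0.9081    -0.9081    -0.6054
  E            1.308      2.252     0.9149      1.587
  solve Keq expr → x = -0.3027; check Q = 0.09864
Then remove 0.1677 M of M.
Step 2:
                   M          L          D          E
  I             1.14      2.252     0.9149      1.587
  C          0.02739    0.04109   -0.04109   -0.02739
  E            1.168      2.293     0.8738      1.559
  solve Keq expr → x = -0.0137; check Q = 0.09864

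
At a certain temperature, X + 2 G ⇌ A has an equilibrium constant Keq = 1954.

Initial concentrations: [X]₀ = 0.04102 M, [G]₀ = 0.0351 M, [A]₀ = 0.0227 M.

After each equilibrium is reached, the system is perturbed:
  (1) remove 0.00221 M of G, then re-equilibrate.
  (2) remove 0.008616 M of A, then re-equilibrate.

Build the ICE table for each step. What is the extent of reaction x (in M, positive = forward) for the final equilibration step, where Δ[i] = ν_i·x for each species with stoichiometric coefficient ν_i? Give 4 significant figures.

x = 0.001247 M

Q₀ = 449.2 vs Keq = 1954 ⇒ Q<K, forward
Step 1:
                    X           G           A
  I           0.04102      0.0351      0.0227
  C         -0.006986    -0.01397    0.006986
  E           0.03403     0.02113     0.02969
  solve Keq expr → x = 0.006986; check Q = 1954
Then remove 0.00221 M of G.
Step 2:
                    X           G           A
  I           0.03403     0.01892     0.02969
  C        8.3117e-04    0.001662 -8.3117e-04
  E           0.03487     0.02058     0.02885
  solve Keq expr → x = -8.3117e-04; check Q = 1954
Then remove 0.008616 M of A.
Step 3:
                    X           G           A
  I           0.03487     0.02058     0.02024
  C         -0.001247   -0.002495    0.001247
  E           0.03362     0.01809     0.02149
  solve Keq expr → x = 0.001247; check Q = 1954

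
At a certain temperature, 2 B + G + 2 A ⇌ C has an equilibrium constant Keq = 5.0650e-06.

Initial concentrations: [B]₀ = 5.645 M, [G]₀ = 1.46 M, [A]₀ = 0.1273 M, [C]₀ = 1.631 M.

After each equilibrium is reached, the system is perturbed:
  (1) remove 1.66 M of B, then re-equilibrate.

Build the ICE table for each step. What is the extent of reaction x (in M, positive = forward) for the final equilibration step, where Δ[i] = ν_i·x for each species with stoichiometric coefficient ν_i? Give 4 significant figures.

x = -0.004618 M

Q₀ = 2.163 vs Keq = 5.0650e-06 ⇒ Q>K, reverse
Step 1:
                  B         G         A         C
  I           5.645      1.46    0.1273     1.631
  C           3.234     1.617     3.234    -1.617
  E           8.879     3.077     3.362   0.01389
  solve Keq expr → x = -1.617; check Q = 5.0650e-06
Then remove 1.66 M of B.
Step 2:
                  B         G         A         C
  I           7.219     3.077     3.362   0.01389
  C        0.009237  0.004618  0.009237 -0.004618
  E           7.228     3.082     3.371  0.009267
  solve Keq expr → x = -0.004618; check Q = 5.0650e-06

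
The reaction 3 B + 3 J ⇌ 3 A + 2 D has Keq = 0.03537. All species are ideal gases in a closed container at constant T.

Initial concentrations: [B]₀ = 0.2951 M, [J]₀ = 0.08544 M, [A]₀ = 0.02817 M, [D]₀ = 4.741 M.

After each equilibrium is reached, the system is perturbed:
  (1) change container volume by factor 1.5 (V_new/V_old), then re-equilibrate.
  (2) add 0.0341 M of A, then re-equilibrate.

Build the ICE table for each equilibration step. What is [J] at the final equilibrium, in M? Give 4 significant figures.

Q₀ = 31.35 vs Keq = 0.03537 ⇒ Q>K, reverse
Step 1:
                   B          J          A          D
  init        0.2951    0.08544    0.02817      4.741
  Δ          0.02409    0.02409   -0.02409   -0.01606
  eq          0.3192     0.1095   0.004076      4.725
  solve Keq expr → x = -0.008031; check Q = 0.03537
Then change container volume by factor 1.5 (V_new/V_old).
Step 2:
                   B          J          A          D
  init        0.2128    0.07302   0.002717       3.15
  Δ       3.2902e-04 3.2902e-04 -3.2902e-04 -2.1935e-04
  eq          0.2131    0.07335   0.002388       3.15
  solve Keq expr → x = -1.0967e-04; check Q = 0.03537
Then add 0.0341 M of A.
Step 3:
                   B          J          A          D
  init        0.2131    0.07335    0.03649       3.15
  Δ           0.0325     0.0325    -0.0325   -0.02167
  eq          0.2456     0.1058    0.00399      3.128
  solve Keq expr → x = -0.01083; check Q = 0.03537

[J]_eq = 0.1058 M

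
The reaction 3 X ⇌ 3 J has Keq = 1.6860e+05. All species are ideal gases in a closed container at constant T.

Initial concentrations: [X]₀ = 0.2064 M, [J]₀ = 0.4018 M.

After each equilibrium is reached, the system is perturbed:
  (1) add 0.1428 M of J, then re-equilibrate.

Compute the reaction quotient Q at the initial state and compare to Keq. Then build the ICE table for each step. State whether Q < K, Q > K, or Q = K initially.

Q₀ = 7.377 vs Keq = 1.6860e+05 ⇒ Q<K, forward
Step 1:
                   X          J
  init        0.2064     0.4018
  Δ          -0.1956     0.1956
  eq         0.01081     0.5974
  solve Keq expr → x = 0.0652; check Q = 1.6860e+05
Then add 0.1428 M of J.
Step 2:
                   X          J
  init       0.01081     0.7402
  Δ         0.002539  -0.002539
  eq         0.01335     0.7376
  solve Keq expr → x = -8.4631e-04; check Q = 1.6860e+05

Q₀ = 7.377; Q < K (proceeds forward)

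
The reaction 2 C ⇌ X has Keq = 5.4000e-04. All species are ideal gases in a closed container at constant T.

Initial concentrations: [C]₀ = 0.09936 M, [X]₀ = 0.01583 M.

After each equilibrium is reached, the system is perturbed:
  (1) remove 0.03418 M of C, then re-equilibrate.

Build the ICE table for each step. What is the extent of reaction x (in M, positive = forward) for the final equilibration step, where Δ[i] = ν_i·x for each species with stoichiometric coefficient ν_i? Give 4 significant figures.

x = -4.2041e-06 M

Q₀ = 1.603 vs Keq = 5.4000e-04 ⇒ Q>K, reverse
Step 1:
                  C         X
  I         0.09936   0.01583
  C         0.03164  -0.01582
  E           0.131 9.2671e-06
  solve Keq expr → x = -0.01582; check Q = 5.4000e-04
Then remove 0.03418 M of C.
Step 2:
                  C         X
  I         0.09682 9.2671e-06
  C       8.4082e-06 -4.2041e-06
  E         0.09683 5.0631e-06
  solve Keq expr → x = -4.2041e-06; check Q = 5.4000e-04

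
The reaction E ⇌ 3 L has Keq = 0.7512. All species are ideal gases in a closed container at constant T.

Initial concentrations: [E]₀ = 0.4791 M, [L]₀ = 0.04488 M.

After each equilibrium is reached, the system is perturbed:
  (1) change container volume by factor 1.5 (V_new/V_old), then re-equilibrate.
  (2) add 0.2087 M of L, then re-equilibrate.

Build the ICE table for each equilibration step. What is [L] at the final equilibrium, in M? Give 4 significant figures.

[L]_eq = 0.5462 M

Q₀ = 1.8868e-04 vs Keq = 0.7512 ⇒ Q<K, forward
Step 1:
                   E          L
  init        0.4791    0.04488
  Δ          -0.1863     0.5588
  eq          0.2928     0.6037
  solve Keq expr → x = 0.1863; check Q = 0.7512
Then change container volume by factor 1.5 (V_new/V_old).
Step 2:
                   E          L
  init        0.1952     0.4024
  Δ         -0.03159    0.09477
  eq          0.1636     0.4972
  solve Keq expr → x = 0.03159; check Q = 0.7512
Then add 0.2087 M of L.
Step 3:
                   E          L
  init        0.1636     0.7059
  Δ          0.05325    -0.1597
  eq          0.2169     0.5462
  solve Keq expr → x = -0.05325; check Q = 0.7512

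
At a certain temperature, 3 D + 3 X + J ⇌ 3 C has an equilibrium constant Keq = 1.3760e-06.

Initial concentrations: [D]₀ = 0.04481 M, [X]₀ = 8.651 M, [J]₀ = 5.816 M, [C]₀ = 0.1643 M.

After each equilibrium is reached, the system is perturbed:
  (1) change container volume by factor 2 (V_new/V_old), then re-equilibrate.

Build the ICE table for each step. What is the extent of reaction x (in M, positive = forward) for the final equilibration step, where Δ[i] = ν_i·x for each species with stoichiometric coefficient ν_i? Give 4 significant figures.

Q₀ = 0.01309 vs Keq = 1.3760e-06 ⇒ Q>K, reverse
Step 1:
                  D         X         J         C
  Initial   0.04481     8.651     5.816    0.1643
  Change      0.133     0.133   0.04433    -0.133
  Equil      0.1778     8.784      5.86   0.03132
  solve Keq expr → x = -0.04433; check Q = 1.3760e-06
Then change container volume by factor 2 (V_new/V_old).
Step 2:
                  D         X         J         C
  Initial    0.0889     4.392      2.93   0.01566
  Change   0.008813  0.008813  0.002938 -0.008813
  Equil     0.09771     4.401     2.933  0.006846
  solve Keq expr → x = -0.002938; check Q = 1.3760e-06

x = -0.002938 M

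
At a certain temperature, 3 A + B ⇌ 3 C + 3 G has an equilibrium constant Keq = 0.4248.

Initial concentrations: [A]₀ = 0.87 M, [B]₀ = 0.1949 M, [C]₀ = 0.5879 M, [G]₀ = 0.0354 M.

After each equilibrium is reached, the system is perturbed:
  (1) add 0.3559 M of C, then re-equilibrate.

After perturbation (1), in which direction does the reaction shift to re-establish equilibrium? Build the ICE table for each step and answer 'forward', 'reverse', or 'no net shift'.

Q₀ = 7.0235e-05 vs Keq = 0.4248 ⇒ Q<K, forward
Step 1:
                  A         B         C         G
  init         0.87    0.1949    0.5879    0.0354
  Δ         -0.2413  -0.08044    0.2413    0.2413
  eq         0.6287    0.1145    0.8292    0.2767
  solve Keq expr → x = 0.08044; check Q = 0.4248
Then add 0.3559 M of C.
Step 2:
                  A         B         C         G
  init       0.6287    0.1145     1.185    0.2767
  Δ         0.04906   0.01635  -0.04906  -0.04906
  eq         0.6777    0.1308     1.136    0.2277
  solve Keq expr → x = -0.01635; check Q = 0.4248

Direction: reverse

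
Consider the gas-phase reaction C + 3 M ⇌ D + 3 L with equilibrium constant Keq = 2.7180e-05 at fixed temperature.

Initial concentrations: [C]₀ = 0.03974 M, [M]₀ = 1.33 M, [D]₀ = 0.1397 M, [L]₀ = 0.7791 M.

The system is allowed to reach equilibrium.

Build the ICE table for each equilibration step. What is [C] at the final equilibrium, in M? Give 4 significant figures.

Q₀ = 0.7066 vs Keq = 2.7180e-05 ⇒ Q>K, reverse
Step 1:
                  C         M         D         L
  init      0.03974      1.33    0.1397    0.7791
  Δ          0.1392    0.4175   -0.1392   -0.4175
  eq         0.1789     1.747 5.4854e-04    0.3616
  solve Keq expr → x = -0.1392; check Q = 2.7180e-05

[C]_eq = 0.1789 M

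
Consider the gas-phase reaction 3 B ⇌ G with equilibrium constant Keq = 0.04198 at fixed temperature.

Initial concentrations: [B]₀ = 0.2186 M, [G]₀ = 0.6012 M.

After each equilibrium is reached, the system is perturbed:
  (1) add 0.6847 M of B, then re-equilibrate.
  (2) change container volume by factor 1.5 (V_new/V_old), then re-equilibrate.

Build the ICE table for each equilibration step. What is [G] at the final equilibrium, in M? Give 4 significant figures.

Q₀ = 57.55 vs Keq = 0.04198 ⇒ Q>K, reverse
Step 1:
                   B          G
  I           0.2186     0.6012
  C            1.333    -0.4444
  E            1.552     0.1568
  solve Keq expr → x = -0.4444; check Q = 0.04198
Then add 0.6847 M of B.
Step 2:
                   B          G
  I            2.236     0.1568
  C          -0.3606     0.1202
  E            1.876     0.2771
  solve Keq expr → x = 0.1202; check Q = 0.04198
Then change container volume by factor 1.5 (V_new/V_old).
Step 3:
                   B          G
  I             1.25     0.1847
  C           0.1831   -0.06102
  E            1.434     0.1237
  solve Keq expr → x = -0.06102; check Q = 0.04198

[G]_eq = 0.1237 M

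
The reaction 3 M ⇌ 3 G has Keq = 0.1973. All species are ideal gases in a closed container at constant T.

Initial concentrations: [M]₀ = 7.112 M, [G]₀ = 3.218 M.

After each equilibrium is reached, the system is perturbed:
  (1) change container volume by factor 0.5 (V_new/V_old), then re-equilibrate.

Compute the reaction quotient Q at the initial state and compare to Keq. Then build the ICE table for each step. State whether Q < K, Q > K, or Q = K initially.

Q₀ = 0.09264 vs Keq = 0.1973 ⇒ Q<K, forward
Step 1:
                    M           G
  init          7.112       3.218
  Δ            -0.583       0.583
  eq            6.529       3.801
  solve Keq expr → x = 0.1943; check Q = 0.1973
Then change container volume by factor 0.5 (V_new/V_old).
Step 2:
                    M           G
  init          13.06       7.602
  Δ                 0           0
  eq            13.06       7.602
  solve Keq expr → x = 0; check Q = 0.1973

Q₀ = 0.09264; Q < K (proceeds forward)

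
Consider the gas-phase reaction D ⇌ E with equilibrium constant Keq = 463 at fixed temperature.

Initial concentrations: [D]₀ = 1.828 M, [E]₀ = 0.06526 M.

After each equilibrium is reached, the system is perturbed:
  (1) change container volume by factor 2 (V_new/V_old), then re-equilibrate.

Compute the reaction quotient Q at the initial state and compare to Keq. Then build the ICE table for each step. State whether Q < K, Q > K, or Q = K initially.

Q₀ = 0.0357; Q < K (proceeds forward)

Q₀ = 0.0357 vs Keq = 463 ⇒ Q<K, forward
Step 1:
                    D           E
  Initial       1.828     0.06526
  Change       -1.824       1.824
  Equil       0.00408       1.889
  solve Keq expr → x = 1.824; check Q = 463
Then change container volume by factor 2 (V_new/V_old).
Step 2:
                    D           E
  Initial     0.00204      0.9446
  Change            0           0
  Equil       0.00204      0.9446
  solve Keq expr → x = 0; check Q = 463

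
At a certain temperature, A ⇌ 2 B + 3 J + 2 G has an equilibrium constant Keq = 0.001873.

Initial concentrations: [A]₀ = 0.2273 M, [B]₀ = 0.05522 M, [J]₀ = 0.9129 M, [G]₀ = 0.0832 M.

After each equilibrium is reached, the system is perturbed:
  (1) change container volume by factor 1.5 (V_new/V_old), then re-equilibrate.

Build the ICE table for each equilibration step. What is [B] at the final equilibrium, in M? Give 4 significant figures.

Q₀ = 7.0650e-05 vs Keq = 0.001873 ⇒ Q<K, forward
Step 1:
                   A          B          J          G
  init        0.2273    0.05522     0.9129     0.0832
  Δ         -0.03397    0.06794     0.1019    0.06794
  eq          0.1933     0.1232      1.015     0.1511
  solve Keq expr → x = 0.03397; check Q = 0.001873
Then change container volume by factor 1.5 (V_new/V_old).
Step 2:
                   A          B          J          G
  init        0.1289    0.08211     0.6765     0.1008
  Δ         -0.02686    0.05372    0.08058    0.05372
  eq           0.102     0.1358     0.7571     0.1545
  solve Keq expr → x = 0.02686; check Q = 0.001873

[B]_eq = 0.1358 M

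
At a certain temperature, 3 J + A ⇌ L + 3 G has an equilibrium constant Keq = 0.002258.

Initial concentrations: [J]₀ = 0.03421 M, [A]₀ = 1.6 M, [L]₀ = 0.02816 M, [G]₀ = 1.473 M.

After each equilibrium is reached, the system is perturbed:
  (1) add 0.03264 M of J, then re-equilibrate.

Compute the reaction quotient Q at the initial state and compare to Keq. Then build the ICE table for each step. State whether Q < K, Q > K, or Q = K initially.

Q₀ = 1405; Q > K (proceeds reverse)

Q₀ = 1405 vs Keq = 0.002258 ⇒ Q>K, reverse
Step 1:
                    J           A           L           G
  Initial     0.03421         1.6     0.02816       1.473
  Change      0.08447     0.02816    -0.02816    -0.08447
  Equil        0.1187       1.628  2.2957e-06       1.389
  solve Keq expr → x = -0.02816; check Q = 0.002258
Then add 0.03264 M of J.
Step 2:
                    J           A           L           G
  Initial      0.1513       1.628  2.2957e-06       1.389
  Change  -7.3860e-06 -2.4620e-06  2.4620e-06  7.3860e-06
  Equil        0.1513       1.628  4.7578e-06       1.389
  solve Keq expr → x = 2.4620e-06; check Q = 0.002258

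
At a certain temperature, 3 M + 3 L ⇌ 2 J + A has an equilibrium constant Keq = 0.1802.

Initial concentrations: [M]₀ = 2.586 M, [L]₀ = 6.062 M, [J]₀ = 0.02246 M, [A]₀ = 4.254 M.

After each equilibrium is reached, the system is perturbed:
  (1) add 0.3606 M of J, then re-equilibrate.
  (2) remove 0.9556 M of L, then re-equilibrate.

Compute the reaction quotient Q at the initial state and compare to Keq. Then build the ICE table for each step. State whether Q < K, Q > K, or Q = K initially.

Q₀ = 5.5704e-07; Q < K (proceeds forward)

Q₀ = 5.5704e-07 vs Keq = 0.1802 ⇒ Q<K, forward
Step 1:
                   M          L          J          A
  I            2.586      6.062    0.02246      4.254
  C           -1.788     -1.788      1.192      0.596
  E           0.7981      4.274      1.214       4.85
  solve Keq expr → x = 0.596; check Q = 0.1802
Then add 0.3606 M of J.
Step 2:
                   M          L          J          A
  I           0.7981      4.274      1.575       4.85
  C           0.1006     0.1006   -0.06708   -0.03354
  E           0.8987      4.375      1.508      4.816
  solve Keq expr → x = -0.03354; check Q = 0.1802
Then remove 0.9556 M of L.
Step 3:
                   M          L          J          A
  I           0.8987      3.419      1.508      4.816
  C             0.15       0.15   -0.09998   -0.04999
  E            1.049      3.569      1.408      4.766
  solve Keq expr → x = -0.04999; check Q = 0.1802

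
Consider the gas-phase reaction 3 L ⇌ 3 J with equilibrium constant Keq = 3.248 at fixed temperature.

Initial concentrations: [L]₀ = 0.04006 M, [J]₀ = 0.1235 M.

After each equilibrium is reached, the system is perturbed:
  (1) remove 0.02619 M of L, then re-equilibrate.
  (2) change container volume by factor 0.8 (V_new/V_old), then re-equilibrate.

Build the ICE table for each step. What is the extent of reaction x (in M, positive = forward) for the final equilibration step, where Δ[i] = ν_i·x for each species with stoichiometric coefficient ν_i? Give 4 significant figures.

Q₀ = 29.3 vs Keq = 3.248 ⇒ Q>K, reverse
Step 1:
                  L         J
  I         0.04006    0.1235
  C         0.02587  -0.02587
  E         0.06593   0.09763
  solve Keq expr → x = -0.008622; check Q = 3.248
Then remove 0.02619 M of L.
Step 2:
                  L         J
  I         0.03974   0.09763
  C         0.01563  -0.01563
  E         0.05537     0.082
  solve Keq expr → x = -0.005211; check Q = 3.248
Then change container volume by factor 0.8 (V_new/V_old).
Step 3:
                  L         J
  I         0.06921    0.1025
  C               0         0
  E         0.06921    0.1025
  solve Keq expr → x = 0; check Q = 3.248

x = 0 M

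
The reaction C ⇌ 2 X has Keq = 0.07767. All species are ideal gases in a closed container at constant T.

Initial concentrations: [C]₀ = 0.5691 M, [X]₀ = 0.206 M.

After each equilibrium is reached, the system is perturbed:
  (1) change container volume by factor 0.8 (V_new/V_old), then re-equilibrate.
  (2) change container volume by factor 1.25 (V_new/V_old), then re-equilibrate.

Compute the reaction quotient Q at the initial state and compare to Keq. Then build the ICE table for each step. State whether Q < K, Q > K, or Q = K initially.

Q₀ = 0.07457; Q < K (proceeds forward)

Q₀ = 0.07457 vs Keq = 0.07767 ⇒ Q<K, forward
Step 1:
                  C         X
  init       0.5691     0.206
  Δ       -0.001942  0.003884
  eq         0.5672    0.2099
  solve Keq expr → x = 0.001942; check Q = 0.07767
Then change container volume by factor 0.8 (V_new/V_old).
Step 2:
                  C         X
  init       0.7089    0.2624
  Δ         0.01279  -0.02559
  eq         0.7217    0.2368
  solve Keq expr → x = -0.01279; check Q = 0.07767
Then change container volume by factor 1.25 (V_new/V_old).
Step 3:
                  C         X
  init       0.5774    0.1894
  Δ        -0.01024   0.02047
  eq         0.5672    0.2099
  solve Keq expr → x = 0.01024; check Q = 0.07767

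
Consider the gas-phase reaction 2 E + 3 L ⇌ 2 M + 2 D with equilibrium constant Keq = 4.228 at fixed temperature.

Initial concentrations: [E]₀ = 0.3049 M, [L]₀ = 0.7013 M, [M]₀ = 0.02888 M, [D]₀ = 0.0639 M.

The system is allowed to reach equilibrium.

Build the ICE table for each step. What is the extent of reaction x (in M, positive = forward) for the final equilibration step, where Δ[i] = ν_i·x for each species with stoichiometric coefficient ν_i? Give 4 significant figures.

x = 0.09791 M

Q₀ = 1.0621e-04 vs Keq = 4.228 ⇒ Q<K, forward
Step 1:
                  E         L         M         D
  Initial    0.3049    0.7013   0.02888    0.0639
  Change    -0.1958   -0.2937    0.1958    0.1958
  Equil      0.1091    0.4076    0.2247    0.2597
  solve Keq expr → x = 0.09791; check Q = 4.228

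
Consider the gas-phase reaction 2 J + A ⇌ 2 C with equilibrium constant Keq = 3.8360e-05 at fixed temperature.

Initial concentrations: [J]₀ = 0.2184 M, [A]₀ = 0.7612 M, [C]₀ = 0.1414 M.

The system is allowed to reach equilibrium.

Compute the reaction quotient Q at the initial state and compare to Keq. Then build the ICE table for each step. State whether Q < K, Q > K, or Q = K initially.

Q₀ = 0.5507 vs Keq = 3.8360e-05 ⇒ Q>K, reverse
Step 1:
                    J           A           C
  init         0.2184      0.7612      0.1414
  Δ            0.1394     0.06969     -0.1394
  eq           0.3578      0.8309     0.00202
  solve Keq expr → x = -0.06969; check Q = 3.8360e-05

Q₀ = 0.5507; Q > K (proceeds reverse)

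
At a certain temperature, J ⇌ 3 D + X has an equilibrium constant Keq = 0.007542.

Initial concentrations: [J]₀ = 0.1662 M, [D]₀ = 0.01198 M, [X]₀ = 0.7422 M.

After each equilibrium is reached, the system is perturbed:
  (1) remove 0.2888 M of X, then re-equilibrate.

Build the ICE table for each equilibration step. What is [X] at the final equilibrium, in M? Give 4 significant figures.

[X]_eq = 0.4912 M

Q₀ = 7.6782e-06 vs Keq = 0.007542 ⇒ Q<K, forward
Step 1:
                    J           D           X
  Initial      0.1662     0.01198      0.7422
  Change     -0.03241     0.09723     0.03241
  Equil        0.1338      0.1092      0.7746
  solve Keq expr → x = 0.03241; check Q = 0.007542
Then remove 0.2888 M of X.
Step 2:
                    J           D           X
  Initial      0.1338      0.1092      0.4858
  Change    -0.005392     0.01618    0.005392
  Equil        0.1284      0.1254      0.4912
  solve Keq expr → x = 0.005392; check Q = 0.007542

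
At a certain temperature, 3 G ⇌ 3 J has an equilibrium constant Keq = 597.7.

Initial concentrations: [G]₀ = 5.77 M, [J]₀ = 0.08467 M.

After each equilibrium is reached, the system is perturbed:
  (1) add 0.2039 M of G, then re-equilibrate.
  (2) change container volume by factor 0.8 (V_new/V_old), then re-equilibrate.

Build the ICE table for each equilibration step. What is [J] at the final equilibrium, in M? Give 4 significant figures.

Q₀ = 3.1598e-06 vs Keq = 597.7 ⇒ Q<K, forward
Step 1:
                    G           J
  init           5.77     0.08467
  Δ            -5.149       5.149
  eq           0.6213       5.233
  solve Keq expr → x = 1.716; check Q = 597.7
Then add 0.2039 M of G.
Step 2:
                    G           J
  init         0.8252       5.233
  Δ           -0.1823      0.1823
  eq           0.6429       5.416
  solve Keq expr → x = 0.06075; check Q = 597.7
Then change container volume by factor 0.8 (V_new/V_old).
Step 3:
                    G           J
  init         0.8036        6.77
  Δ                 0           0
  eq           0.8036        6.77
  solve Keq expr → x = 0; check Q = 597.7

[J]_eq = 6.77 M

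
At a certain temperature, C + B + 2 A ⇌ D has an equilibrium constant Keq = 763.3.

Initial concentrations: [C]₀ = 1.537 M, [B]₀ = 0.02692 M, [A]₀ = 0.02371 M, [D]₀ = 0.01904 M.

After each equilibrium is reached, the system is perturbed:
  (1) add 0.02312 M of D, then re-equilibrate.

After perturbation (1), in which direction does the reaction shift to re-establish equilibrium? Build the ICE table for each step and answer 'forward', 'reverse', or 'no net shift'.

Direction: reverse

Q₀ = 818.6 vs Keq = 763.3 ⇒ Q>K, reverse
Step 1:
                  C         B         A         D
  I           1.537   0.02692   0.02371   0.01904
  C       2.7168e-04 2.7168e-04 5.4335e-04 -2.7168e-04
  E           1.537   0.02719   0.02425   0.01877
  solve Keq expr → x = -2.7168e-04; check Q = 763.3
Then add 0.02312 M of D.
Step 2:
                  C         B         A         D
  I           1.537   0.02719   0.02425   0.04189
  C        0.003959  0.003959  0.007918 -0.003959
  E           1.541   0.03115   0.03217   0.03793
  solve Keq expr → x = -0.003959; check Q = 763.3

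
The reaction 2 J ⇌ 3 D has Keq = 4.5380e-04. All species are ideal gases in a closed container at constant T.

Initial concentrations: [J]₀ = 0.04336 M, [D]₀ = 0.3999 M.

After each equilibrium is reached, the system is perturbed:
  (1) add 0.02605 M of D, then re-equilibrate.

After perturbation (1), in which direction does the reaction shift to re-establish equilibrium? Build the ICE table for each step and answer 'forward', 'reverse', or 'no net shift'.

Direction: reverse

Q₀ = 34.02 vs Keq = 4.5380e-04 ⇒ Q>K, reverse
Step 1:
                   J          D
  Initial    0.04336     0.3999
  Change      0.2443    -0.3664
  Equil       0.2876    0.03349
  solve Keq expr → x = -0.1221; check Q = 4.5380e-04
Then add 0.02605 M of D.
Step 2:
                   J          D
  Initial     0.2876    0.05954
  Change     0.01652   -0.02478
  Equil       0.3042    0.03476
  solve Keq expr → x = -0.00826; check Q = 4.5380e-04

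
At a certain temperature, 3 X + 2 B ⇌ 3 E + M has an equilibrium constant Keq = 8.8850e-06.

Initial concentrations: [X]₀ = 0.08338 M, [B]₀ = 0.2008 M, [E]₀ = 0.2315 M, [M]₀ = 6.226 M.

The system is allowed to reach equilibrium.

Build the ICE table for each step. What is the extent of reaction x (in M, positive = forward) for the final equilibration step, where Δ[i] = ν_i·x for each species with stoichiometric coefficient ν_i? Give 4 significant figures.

x = -0.07658 M

Q₀ = 3305 vs Keq = 8.8850e-06 ⇒ Q>K, reverse
Step 1:
                  X         B         E         M
  init      0.08338    0.2008    0.2315     6.226
  Δ          0.2297    0.1532   -0.2297  -0.07658
  eq         0.3131     0.354  0.001771     6.149
  solve Keq expr → x = -0.07658; check Q = 8.8850e-06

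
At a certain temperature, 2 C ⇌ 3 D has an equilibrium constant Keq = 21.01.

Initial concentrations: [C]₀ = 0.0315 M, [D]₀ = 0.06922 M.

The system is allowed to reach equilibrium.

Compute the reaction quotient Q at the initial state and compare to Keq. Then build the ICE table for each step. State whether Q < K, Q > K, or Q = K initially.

Q₀ = 0.3343 vs Keq = 21.01 ⇒ Q<K, forward
Step 1:
                  C         D
  I          0.0315   0.06922
  C        -0.02405   0.03607
  E        0.007454    0.1053
  solve Keq expr → x = 0.01202; check Q = 21.01

Q₀ = 0.3343; Q < K (proceeds forward)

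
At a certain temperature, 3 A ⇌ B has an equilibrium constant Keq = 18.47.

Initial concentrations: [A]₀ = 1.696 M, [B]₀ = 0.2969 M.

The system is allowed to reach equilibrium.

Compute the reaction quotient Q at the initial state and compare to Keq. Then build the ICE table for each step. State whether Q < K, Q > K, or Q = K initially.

Q₀ = 0.06086 vs Keq = 18.47 ⇒ Q<K, forward
Step 1:
                    A           B
  init          1.696      0.2969
  Δ            -1.353      0.4509
  eq           0.3434      0.7478
  solve Keq expr → x = 0.4509; check Q = 18.47

Q₀ = 0.06086; Q < K (proceeds forward)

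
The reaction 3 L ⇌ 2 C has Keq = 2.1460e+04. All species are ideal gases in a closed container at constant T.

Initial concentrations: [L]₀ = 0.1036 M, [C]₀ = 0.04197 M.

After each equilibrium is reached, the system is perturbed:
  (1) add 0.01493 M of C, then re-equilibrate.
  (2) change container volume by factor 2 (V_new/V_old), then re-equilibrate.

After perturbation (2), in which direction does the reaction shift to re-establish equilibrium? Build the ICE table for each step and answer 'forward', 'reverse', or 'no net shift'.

Direction: reverse

Q₀ = 1.584 vs Keq = 2.1460e+04 ⇒ Q<K, forward
Step 1:
                   L          C
  init        0.1036    0.04197
  Δ         -0.09556     0.0637
  eq        0.008043     0.1057
  solve Keq expr → x = 0.03185; check Q = 2.1460e+04
Then add 0.01493 M of C.
Step 2:
                   L          C
  init      0.008043     0.1206
  Δ       7.1755e-04 -4.7836e-04
  eq        0.008761     0.1201
  solve Keq expr → x = -2.3918e-04; check Q = 2.1460e+04
Then change container volume by factor 2 (V_new/V_old).
Step 3:
                   L          C
  init       0.00438    0.06006
  Δ         0.001094 -7.2921e-04
  eq        0.005474    0.05933
  solve Keq expr → x = -3.6460e-04; check Q = 2.1460e+04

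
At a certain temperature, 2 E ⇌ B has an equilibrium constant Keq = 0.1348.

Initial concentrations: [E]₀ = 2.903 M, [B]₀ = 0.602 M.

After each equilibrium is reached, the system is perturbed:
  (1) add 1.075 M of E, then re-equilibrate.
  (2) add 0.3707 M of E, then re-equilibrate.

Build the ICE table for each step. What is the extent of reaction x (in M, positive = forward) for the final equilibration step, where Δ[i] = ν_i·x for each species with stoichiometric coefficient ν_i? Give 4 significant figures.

Q₀ = 0.07143 vs Keq = 0.1348 ⇒ Q<K, forward
Step 1:
                   E          B
  Initial      2.903      0.602
  Change     -0.4363     0.2182
  Equil        2.467     0.8202
  solve Keq expr → x = 0.2182; check Q = 0.1348
Then add 1.075 M of E.
Step 2:
                   E          B
  Initial      3.542     0.8202
  Change     -0.6359      0.318
  Equil        2.906      1.138
  solve Keq expr → x = 0.318; check Q = 0.1348
Then add 0.3707 M of E.
Step 3:
                   E          B
  Initial      3.276      1.138
  Change     -0.2284     0.1142
  Equil        3.048      1.252
  solve Keq expr → x = 0.1142; check Q = 0.1348

x = 0.1142 M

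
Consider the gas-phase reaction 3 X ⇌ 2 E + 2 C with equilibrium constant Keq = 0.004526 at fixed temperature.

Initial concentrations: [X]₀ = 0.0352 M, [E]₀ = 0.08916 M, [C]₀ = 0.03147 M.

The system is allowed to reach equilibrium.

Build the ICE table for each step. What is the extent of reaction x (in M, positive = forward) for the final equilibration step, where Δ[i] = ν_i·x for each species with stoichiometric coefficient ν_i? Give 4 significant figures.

Q₀ = 0.1805 vs Keq = 0.004526 ⇒ Q>K, reverse
Step 1:
                    X           E           C
  init         0.0352     0.08916     0.03147
  Δ           0.02596    -0.01731    -0.01731
  eq          0.06116     0.07185     0.01416
  solve Keq expr → x = -0.008654; check Q = 0.004526

x = -0.008654 M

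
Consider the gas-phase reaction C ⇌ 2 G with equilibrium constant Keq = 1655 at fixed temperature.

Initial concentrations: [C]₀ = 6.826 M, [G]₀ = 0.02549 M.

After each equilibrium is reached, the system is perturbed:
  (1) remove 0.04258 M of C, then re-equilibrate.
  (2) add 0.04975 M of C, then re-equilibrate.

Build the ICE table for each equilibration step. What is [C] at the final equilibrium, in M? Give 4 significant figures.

[C]_eq = 0.1097 M

Q₀ = 9.5186e-05 vs Keq = 1655 ⇒ Q<K, forward
Step 1:
                  C         G
  init        6.826   0.02549
  Δ          -6.717     13.43
  eq         0.1094     13.46
  solve Keq expr → x = 6.717; check Q = 1655
Then remove 0.04258 M of C.
Step 2:
                  C         G
  init      0.06687     13.46
  Δ         0.04124  -0.08249
  eq         0.1081     13.38
  solve Keq expr → x = -0.04124; check Q = 1655
Then add 0.04975 M of C.
Step 3:
                  C         G
  init       0.1579     13.38
  Δ        -0.04819   0.09637
  eq         0.1097     13.47
  solve Keq expr → x = 0.04819; check Q = 1655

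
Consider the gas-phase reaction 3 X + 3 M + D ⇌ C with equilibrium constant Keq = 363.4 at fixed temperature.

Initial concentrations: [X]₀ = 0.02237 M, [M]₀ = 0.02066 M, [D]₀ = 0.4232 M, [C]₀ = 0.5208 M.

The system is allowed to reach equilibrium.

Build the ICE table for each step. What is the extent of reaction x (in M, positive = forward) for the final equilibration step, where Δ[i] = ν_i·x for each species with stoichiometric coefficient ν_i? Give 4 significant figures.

x = -0.1121 M

Q₀ = 1.2466e+10 vs Keq = 363.4 ⇒ Q>K, reverse
Step 1:
                    X           M           D           C
  Initial     0.02237     0.02066      0.4232      0.5208
  Change       0.3364      0.3364      0.1121     -0.1121
  Equil        0.3587       0.357      0.5353      0.4087
  solve Keq expr → x = -0.1121; check Q = 363.4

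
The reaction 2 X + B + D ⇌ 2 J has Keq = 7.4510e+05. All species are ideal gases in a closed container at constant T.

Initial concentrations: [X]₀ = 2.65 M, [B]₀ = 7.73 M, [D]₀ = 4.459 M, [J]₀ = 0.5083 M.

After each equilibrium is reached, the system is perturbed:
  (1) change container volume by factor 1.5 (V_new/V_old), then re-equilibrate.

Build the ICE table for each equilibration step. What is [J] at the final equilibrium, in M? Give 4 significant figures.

[J]_eq = 2.105 M

Q₀ = 0.001067 vs Keq = 7.4510e+05 ⇒ Q<K, forward
Step 1:
                    X           B           D           J
  Initial        2.65        7.73       4.459      0.5083
  Change       -2.649      -1.325      -1.325       2.649
  Equil    8.1636e-04       6.405       3.134       3.157
  solve Keq expr → x = 1.325; check Q = 7.4510e+05
Then change container volume by factor 1.5 (V_new/V_old).
Step 2:
                    X           B           D           J
  Initial  5.4424e-04        4.27        2.09       2.105
  Change   2.7198e-04  1.3599e-04  1.3599e-04 -2.7198e-04
  Equil    8.1622e-04        4.27        2.09       2.105
  solve Keq expr → x = -1.3599e-04; check Q = 7.4510e+05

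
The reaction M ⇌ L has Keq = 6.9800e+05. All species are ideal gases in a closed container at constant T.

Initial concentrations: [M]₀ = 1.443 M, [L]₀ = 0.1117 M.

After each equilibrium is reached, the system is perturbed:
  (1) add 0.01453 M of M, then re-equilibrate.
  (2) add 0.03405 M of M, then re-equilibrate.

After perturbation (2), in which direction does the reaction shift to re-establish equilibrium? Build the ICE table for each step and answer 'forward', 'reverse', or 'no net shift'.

Q₀ = 0.07741 vs Keq = 6.9800e+05 ⇒ Q<K, forward
Step 1:
                  M         L
  Initial     1.443    0.1117
  Change     -1.443     1.443
  Equil   2.2274e-06     1.555
  solve Keq expr → x = 1.443; check Q = 6.9800e+05
Then add 0.01453 M of M.
Step 2:
                  M         L
  Initial   0.01453     1.555
  Change   -0.01453   0.01453
  Equil   2.2482e-06     1.569
  solve Keq expr → x = 0.01453; check Q = 6.9800e+05
Then add 0.03405 M of M.
Step 3:
                  M         L
  Initial   0.03405     1.569
  Change   -0.03405   0.03405
  Equil   2.2970e-06     1.603
  solve Keq expr → x = 0.03405; check Q = 6.9800e+05

Direction: forward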